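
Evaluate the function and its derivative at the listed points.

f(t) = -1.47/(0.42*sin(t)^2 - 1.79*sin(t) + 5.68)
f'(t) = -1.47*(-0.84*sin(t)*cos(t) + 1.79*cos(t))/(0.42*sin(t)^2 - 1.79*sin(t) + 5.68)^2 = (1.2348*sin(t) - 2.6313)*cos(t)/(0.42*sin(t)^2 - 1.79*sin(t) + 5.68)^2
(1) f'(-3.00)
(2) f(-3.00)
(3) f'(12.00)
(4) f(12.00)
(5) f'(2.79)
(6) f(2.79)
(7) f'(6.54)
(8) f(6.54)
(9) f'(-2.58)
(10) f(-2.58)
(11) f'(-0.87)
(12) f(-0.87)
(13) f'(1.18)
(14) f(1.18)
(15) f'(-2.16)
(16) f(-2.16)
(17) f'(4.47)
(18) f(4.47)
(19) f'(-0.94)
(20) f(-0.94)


(1) = 0.08
(2) = -0.25
(3) = -0.06
(4) = -0.22
(5) = 0.08
(6) = -0.29
(7) = -0.08
(8) = -0.28
(9) = 0.06
(10) = -0.22
(11) = -0.04
(12) = -0.20
(13) = -0.03
(14) = -0.34
(15) = 0.04
(16) = -0.20
(17) = 0.02
(18) = -0.19
(19) = -0.04
(20) = -0.20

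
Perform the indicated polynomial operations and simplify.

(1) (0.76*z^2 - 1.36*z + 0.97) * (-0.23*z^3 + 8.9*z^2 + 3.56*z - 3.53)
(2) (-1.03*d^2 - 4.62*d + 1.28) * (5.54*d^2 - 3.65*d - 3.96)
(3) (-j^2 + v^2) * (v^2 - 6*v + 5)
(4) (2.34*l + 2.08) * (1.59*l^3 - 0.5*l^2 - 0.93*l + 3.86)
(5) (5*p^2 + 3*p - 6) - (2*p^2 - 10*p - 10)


(1) = -0.1748*z^5 + 7.0768*z^4 - 9.6215*z^3 + 1.1086*z^2 + 8.254*z - 3.4241
(2) = -5.7062*d^4 - 21.8353*d^3 + 28.033*d^2 + 13.6232*d - 5.0688
(3) = -j^2*v^2 + 6*j^2*v - 5*j^2 + v^4 - 6*v^3 + 5*v^2
(4) = 3.7206*l^4 + 2.1372*l^3 - 3.2162*l^2 + 7.098*l + 8.0288
(5) = 3*p^2 + 13*p + 4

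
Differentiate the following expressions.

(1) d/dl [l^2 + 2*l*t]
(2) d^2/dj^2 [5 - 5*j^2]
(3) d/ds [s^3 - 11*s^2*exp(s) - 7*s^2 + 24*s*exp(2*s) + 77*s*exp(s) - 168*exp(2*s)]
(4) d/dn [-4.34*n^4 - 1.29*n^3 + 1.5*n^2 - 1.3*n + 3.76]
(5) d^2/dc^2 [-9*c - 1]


(1) = 2*l + 2*t
(2) = -10
(3) = -11*s^2*exp(s) + 3*s^2 + 48*s*exp(2*s) + 55*s*exp(s) - 14*s - 312*exp(2*s) + 77*exp(s)
(4) = -17.36*n^3 - 3.87*n^2 + 3.0*n - 1.3
(5) = 0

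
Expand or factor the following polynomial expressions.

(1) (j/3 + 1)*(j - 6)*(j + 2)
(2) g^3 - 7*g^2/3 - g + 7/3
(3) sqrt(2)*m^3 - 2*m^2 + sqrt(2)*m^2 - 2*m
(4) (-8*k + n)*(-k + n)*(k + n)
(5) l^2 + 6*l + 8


(1) = j^3/3 - j^2/3 - 8*j - 12
(2) = (g - 7/3)*(g - 1)*(g + 1)
(3) = m*(m - sqrt(2))*(sqrt(2)*m + sqrt(2))
(4) = 8*k^3 - k^2*n - 8*k*n^2 + n^3
(5) = (l + 2)*(l + 4)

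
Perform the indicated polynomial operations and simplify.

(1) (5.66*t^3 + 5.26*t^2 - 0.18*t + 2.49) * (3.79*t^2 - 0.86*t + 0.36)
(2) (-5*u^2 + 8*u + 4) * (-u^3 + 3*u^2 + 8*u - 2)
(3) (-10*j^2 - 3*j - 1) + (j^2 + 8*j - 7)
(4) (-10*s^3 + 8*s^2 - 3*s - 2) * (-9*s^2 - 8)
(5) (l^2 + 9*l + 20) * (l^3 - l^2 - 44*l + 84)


(1) = 21.4514*t^5 + 15.0678*t^4 - 3.1682*t^3 + 11.4855*t^2 - 2.2062*t + 0.8964
(2) = 5*u^5 - 23*u^4 - 20*u^3 + 86*u^2 + 16*u - 8
(3) = -9*j^2 + 5*j - 8
(4) = 90*s^5 - 72*s^4 + 107*s^3 - 46*s^2 + 24*s + 16
(5) = l^5 + 8*l^4 - 33*l^3 - 332*l^2 - 124*l + 1680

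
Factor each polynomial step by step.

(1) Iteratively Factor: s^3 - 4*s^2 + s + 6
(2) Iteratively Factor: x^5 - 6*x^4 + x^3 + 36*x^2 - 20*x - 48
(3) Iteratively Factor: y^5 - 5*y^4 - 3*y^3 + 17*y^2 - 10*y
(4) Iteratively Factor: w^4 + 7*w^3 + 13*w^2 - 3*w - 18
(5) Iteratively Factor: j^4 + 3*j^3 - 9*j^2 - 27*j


(1) = (s + 1)*(s^2 - 5*s + 6) = (s - 3)*(s + 1)*(s - 2)
(2) = (x - 3)*(x^4 - 3*x^3 - 8*x^2 + 12*x + 16) = (x - 3)*(x + 1)*(x^3 - 4*x^2 - 4*x + 16) = (x - 3)*(x + 1)*(x + 2)*(x^2 - 6*x + 8) = (x - 3)*(x - 2)*(x + 1)*(x + 2)*(x - 4)
(3) = (y + 2)*(y^4 - 7*y^3 + 11*y^2 - 5*y) = (y - 1)*(y + 2)*(y^3 - 6*y^2 + 5*y) = (y - 5)*(y - 1)*(y + 2)*(y^2 - y) = (y - 5)*(y - 1)^2*(y + 2)*(y)
(4) = (w - 1)*(w^3 + 8*w^2 + 21*w + 18) = (w - 1)*(w + 3)*(w^2 + 5*w + 6) = (w - 1)*(w + 3)^2*(w + 2)
(5) = (j)*(j^3 + 3*j^2 - 9*j - 27) = j*(j + 3)*(j^2 - 9) = j*(j - 3)*(j + 3)*(j + 3)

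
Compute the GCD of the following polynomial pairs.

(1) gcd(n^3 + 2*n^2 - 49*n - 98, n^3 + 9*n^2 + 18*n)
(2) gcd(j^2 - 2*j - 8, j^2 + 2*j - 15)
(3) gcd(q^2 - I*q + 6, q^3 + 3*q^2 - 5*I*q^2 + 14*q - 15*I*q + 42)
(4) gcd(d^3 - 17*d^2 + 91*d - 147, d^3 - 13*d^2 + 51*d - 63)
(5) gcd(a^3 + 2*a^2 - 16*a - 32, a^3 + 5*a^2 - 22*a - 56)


(1) = gcd((n - 7)*(n + 2)*(n + 7), n*(n + 3)*(n + 6)) = 1
(2) = 1
(3) = gcd((q - 3*I)*(q + 2*I), (q + 3)*(q - 7*I)*(q + 2*I)) = q + 2*I
(4) = gcd((d - 7)^2*(d - 3), (d - 7)*(d - 3)^2) = d^2 - 10*d + 21
(5) = gcd((a - 4)*(a + 2)*(a + 4), (a - 4)*(a + 2)*(a + 7)) = a^2 - 2*a - 8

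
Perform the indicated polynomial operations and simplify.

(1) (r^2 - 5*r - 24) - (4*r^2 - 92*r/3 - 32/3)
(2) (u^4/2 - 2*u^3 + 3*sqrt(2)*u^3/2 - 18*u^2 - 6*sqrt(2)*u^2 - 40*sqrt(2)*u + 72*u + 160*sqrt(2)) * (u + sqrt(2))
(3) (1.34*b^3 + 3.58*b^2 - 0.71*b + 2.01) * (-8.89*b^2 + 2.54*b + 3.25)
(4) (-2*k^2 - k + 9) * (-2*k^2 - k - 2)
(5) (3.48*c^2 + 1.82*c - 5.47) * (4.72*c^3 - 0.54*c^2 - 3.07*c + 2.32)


(1) = -3*r^2 + 77*r/3 - 40/3
(2) = u^5/2 - 2*u^4 + 2*sqrt(2)*u^4 - 15*u^3 - 8*sqrt(2)*u^3 - 58*sqrt(2)*u^2 + 60*u^2 - 80*u + 232*sqrt(2)*u + 320
(3) = -11.9126*b^5 - 28.4226*b^4 + 19.7601*b^3 - 8.0373*b^2 + 2.7979*b + 6.5325
(4) = 4*k^4 + 4*k^3 - 13*k^2 - 7*k - 18
(5) = 16.4256*c^5 + 6.7112*c^4 - 37.4848*c^3 + 5.44*c^2 + 21.0153*c - 12.6904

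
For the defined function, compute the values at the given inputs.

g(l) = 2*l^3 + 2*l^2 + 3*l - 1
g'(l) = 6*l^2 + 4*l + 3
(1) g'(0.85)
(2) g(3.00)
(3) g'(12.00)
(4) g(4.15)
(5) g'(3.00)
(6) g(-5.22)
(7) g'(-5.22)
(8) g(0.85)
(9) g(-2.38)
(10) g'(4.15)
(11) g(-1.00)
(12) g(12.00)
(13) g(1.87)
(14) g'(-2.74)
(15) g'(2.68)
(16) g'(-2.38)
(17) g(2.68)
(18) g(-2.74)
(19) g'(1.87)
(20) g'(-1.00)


(1) = 10.73
(2) = 80.00
(3) = 915.00
(4) = 188.84
(5) = 69.00
(6) = -246.64
(7) = 145.61
(8) = 4.22
(9) = -23.77
(10) = 122.94
(11) = -4.00
(12) = 3779.00
(13) = 24.68
(14) = 37.09
(15) = 56.81
(16) = 27.47
(17) = 59.90
(18) = -35.35
(19) = 31.46
(20) = 5.00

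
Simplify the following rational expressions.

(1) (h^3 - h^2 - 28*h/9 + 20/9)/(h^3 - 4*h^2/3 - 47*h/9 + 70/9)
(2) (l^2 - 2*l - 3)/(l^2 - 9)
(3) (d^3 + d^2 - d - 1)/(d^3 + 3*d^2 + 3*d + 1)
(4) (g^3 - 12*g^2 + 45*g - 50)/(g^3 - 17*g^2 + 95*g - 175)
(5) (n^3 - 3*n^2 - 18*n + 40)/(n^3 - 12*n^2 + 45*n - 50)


(1) = (9*h^2 + 9*h - 10)/(9*h^2 + 6*h - 35)
(2) = (l + 1)/(l + 3)
(3) = (d - 1)/(d + 1)
(4) = (g - 2)/(g - 7)
(5) = (n + 4)/(n - 5)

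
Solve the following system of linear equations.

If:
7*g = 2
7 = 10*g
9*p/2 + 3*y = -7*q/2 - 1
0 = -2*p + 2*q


Then:
No Solution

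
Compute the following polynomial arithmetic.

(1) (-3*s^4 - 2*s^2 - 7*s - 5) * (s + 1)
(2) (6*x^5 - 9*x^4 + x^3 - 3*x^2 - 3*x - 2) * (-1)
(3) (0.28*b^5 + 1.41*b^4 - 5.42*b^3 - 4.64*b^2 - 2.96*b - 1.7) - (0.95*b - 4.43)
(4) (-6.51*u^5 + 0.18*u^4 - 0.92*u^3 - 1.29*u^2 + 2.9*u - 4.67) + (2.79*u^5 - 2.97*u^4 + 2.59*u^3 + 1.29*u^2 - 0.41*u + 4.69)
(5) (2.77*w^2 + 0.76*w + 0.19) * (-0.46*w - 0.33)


(1) = -3*s^5 - 3*s^4 - 2*s^3 - 9*s^2 - 12*s - 5
(2) = -6*x^5 + 9*x^4 - x^3 + 3*x^2 + 3*x + 2
(3) = 0.28*b^5 + 1.41*b^4 - 5.42*b^3 - 4.64*b^2 - 3.91*b + 2.73
(4) = -3.72*u^5 - 2.79*u^4 + 1.67*u^3 + 2.49*u + 0.02
(5) = -1.2742*w^3 - 1.2637*w^2 - 0.3382*w - 0.0627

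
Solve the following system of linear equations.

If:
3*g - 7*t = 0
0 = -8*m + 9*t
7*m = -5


Then:
g = -40/27
m = -5/7
t = -40/63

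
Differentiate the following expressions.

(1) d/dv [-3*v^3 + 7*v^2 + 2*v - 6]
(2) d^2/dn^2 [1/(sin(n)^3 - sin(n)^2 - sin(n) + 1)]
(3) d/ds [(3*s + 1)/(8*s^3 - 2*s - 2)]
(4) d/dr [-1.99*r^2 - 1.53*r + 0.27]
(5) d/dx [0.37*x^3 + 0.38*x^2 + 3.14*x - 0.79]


(1) = -9*v^2 + 14*v + 2
(2) = (-7*sin(n) + 9*cos(n)^2 - 13)/((sin(n) - 1)*cos(n)^4)
(3) = (12*s^3 - 3*s - (3*s + 1)*(12*s^2 - 1) - 3)/(2*(-4*s^3 + s + 1)^2)
(4) = -3.98*r - 1.53
(5) = 1.11*x^2 + 0.76*x + 3.14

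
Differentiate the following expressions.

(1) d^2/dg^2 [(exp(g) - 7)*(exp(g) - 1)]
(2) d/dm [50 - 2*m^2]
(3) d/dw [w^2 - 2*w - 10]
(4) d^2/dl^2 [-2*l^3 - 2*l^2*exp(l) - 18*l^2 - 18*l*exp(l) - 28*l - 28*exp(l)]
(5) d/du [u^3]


(1) = 4*(exp(g) - 2)*exp(g)
(2) = -4*m
(3) = 2*w - 2
(4) = -2*l^2*exp(l) - 26*l*exp(l) - 12*l - 68*exp(l) - 36
(5) = 3*u^2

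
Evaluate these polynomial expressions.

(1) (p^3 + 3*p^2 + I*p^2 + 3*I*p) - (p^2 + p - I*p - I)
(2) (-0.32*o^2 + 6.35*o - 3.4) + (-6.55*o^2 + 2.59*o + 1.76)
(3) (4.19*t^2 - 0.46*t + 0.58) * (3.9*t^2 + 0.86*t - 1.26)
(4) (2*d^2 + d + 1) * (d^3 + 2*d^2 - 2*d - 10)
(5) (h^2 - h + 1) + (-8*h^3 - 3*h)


(1) = p^3 + 2*p^2 + I*p^2 - p + 4*I*p + I
(2) = -6.87*o^2 + 8.94*o - 1.64
(3) = 16.341*t^4 + 1.8094*t^3 - 3.413*t^2 + 1.0784*t - 0.7308
(4) = 2*d^5 + 5*d^4 - d^3 - 20*d^2 - 12*d - 10
(5) = -8*h^3 + h^2 - 4*h + 1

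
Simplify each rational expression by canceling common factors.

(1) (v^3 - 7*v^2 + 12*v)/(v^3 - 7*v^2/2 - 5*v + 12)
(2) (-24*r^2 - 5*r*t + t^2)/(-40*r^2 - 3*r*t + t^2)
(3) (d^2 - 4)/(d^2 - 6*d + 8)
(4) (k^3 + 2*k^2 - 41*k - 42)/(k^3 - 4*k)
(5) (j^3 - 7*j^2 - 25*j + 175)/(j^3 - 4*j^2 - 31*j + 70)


(1) = (2*v^2 - 6*v)/(2*v^2 + v - 6)
(2) = (3*r + t)/(5*r + t)
(3) = (d + 2)/(d - 4)
(4) = (k^3 + 2*k^2 - 41*k - 42)/(k^3 - 4*k)
(5) = (j - 5)/(j - 2)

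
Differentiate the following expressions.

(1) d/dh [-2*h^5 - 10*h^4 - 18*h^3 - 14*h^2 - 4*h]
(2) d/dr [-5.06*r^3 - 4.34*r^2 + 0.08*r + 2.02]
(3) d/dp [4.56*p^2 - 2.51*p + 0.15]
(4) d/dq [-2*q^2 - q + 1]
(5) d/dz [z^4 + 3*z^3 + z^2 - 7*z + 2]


(1) = -10*h^4 - 40*h^3 - 54*h^2 - 28*h - 4
(2) = -15.18*r^2 - 8.68*r + 0.08
(3) = 9.12*p - 2.51
(4) = -4*q - 1
(5) = 4*z^3 + 9*z^2 + 2*z - 7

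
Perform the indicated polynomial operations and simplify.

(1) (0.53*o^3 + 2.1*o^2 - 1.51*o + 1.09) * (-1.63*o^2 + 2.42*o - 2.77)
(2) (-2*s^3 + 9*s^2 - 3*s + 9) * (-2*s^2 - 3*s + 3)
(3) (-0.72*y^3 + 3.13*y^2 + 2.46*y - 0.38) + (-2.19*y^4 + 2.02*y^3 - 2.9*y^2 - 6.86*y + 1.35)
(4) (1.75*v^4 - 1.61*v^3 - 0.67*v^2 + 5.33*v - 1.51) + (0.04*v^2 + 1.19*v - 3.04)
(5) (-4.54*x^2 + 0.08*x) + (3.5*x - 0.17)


(1) = -0.8639*o^5 - 2.1404*o^4 + 6.0752*o^3 - 11.2479*o^2 + 6.8205*o - 3.0193
(2) = 4*s^5 - 12*s^4 - 27*s^3 + 18*s^2 - 36*s + 27
(3) = -2.19*y^4 + 1.3*y^3 + 0.23*y^2 - 4.4*y + 0.97
(4) = 1.75*v^4 - 1.61*v^3 - 0.63*v^2 + 6.52*v - 4.55
(5) = -4.54*x^2 + 3.58*x - 0.17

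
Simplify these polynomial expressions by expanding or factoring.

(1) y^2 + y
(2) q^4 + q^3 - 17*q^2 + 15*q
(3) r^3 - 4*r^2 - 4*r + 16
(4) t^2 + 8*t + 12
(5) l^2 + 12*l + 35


(1) = y*(y + 1)
(2) = q*(q - 3)*(q - 1)*(q + 5)
(3) = (r - 4)*(r - 2)*(r + 2)
(4) = (t + 2)*(t + 6)
(5) = (l + 5)*(l + 7)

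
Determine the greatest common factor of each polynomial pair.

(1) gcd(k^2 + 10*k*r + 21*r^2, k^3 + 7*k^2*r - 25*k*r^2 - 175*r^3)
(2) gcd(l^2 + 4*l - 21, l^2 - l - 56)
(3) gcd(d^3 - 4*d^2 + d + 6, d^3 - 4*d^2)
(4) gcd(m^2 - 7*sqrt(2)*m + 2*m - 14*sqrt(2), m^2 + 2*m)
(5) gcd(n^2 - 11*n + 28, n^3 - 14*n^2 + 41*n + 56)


(1) = gcd((k + 3*r)*(k + 7*r), (k - 5*r)*(k + 5*r)*(k + 7*r)) = k + 7*r
(2) = l + 7
(3) = gcd((d - 3)*(d - 2)*(d + 1), d^2*(d - 4)) = 1
(4) = gcd((m + 2)*(m - 7*sqrt(2)), m*(m + 2)) = m + 2
(5) = n - 7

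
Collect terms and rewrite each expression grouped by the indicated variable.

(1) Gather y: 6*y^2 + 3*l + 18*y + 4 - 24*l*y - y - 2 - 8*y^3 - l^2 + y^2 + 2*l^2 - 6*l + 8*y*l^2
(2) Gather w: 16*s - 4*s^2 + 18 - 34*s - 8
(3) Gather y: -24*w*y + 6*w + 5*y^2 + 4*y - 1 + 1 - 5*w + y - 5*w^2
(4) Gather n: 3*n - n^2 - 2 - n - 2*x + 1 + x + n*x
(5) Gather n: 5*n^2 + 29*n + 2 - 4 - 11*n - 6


(1) = l^2 - 3*l - 8*y^3 + 7*y^2 + y*(8*l^2 - 24*l + 17) + 2
(2) = -4*s^2 - 18*s + 10
(3) = -5*w^2 + w + 5*y^2 + y*(5 - 24*w)
(4) = -n^2 + n*(x + 2) - x - 1
(5) = 5*n^2 + 18*n - 8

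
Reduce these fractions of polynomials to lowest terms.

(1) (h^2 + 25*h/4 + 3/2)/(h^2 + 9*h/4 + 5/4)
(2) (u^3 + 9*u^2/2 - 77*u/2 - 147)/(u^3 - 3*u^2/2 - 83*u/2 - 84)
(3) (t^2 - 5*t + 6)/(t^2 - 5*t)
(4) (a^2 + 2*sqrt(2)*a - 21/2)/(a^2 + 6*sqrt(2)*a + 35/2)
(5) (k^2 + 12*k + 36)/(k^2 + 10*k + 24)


(1) = (4*h^2 + 25*h + 6)/(4*h^2 + 9*h + 5)
(2) = (u^2 + u - 42)/(u^2 - 5*u - 24)
(3) = (t^2 - 5*t + 6)/(t^2 - 5*t)
(4) = (4*a - 6*sqrt(2))/(4*a + 10*sqrt(2))
(5) = (k + 6)/(k + 4)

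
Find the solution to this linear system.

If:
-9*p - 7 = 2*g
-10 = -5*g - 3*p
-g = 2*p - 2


Then:
No Solution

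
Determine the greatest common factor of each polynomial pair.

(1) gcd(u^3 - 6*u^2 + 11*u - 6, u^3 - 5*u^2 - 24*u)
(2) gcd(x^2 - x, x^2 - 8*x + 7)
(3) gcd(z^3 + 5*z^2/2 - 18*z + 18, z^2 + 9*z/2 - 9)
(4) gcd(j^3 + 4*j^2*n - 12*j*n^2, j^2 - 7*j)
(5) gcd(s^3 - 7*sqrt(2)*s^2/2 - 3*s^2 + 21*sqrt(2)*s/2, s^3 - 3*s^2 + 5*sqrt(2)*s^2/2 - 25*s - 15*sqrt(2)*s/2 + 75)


(1) = 1
(2) = gcd(x*(x - 1), (x - 7)*(x - 1)) = x - 1
(3) = gcd((z - 2)*(z - 3/2)*(z + 6), (z - 3/2)*(z + 6)) = z^2 + 9*z/2 - 9
(4) = gcd(j*(j - 2*n)*(j + 6*n), j*(j - 7)) = j
(5) = gcd(s*(s - 3)*(s - 7*sqrt(2)/2), (s - 3)*(s - 5*sqrt(2)/2)*(s + 5*sqrt(2))) = s - 3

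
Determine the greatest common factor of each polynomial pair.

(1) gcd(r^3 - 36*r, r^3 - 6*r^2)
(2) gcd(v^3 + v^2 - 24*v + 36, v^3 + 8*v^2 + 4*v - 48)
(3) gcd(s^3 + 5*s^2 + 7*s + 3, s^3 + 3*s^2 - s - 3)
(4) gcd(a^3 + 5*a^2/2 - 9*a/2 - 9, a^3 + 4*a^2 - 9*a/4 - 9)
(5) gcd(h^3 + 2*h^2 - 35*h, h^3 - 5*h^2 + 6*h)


(1) = gcd(r*(r - 6)*(r + 6), r^2*(r - 6)) = r^2 - 6*r
(2) = gcd((v - 3)*(v - 2)*(v + 6), (v - 2)*(v + 4)*(v + 6)) = v^2 + 4*v - 12
(3) = s^2 + 4*s + 3
(4) = gcd((a - 2)*(a + 3/2)*(a + 3), (a - 3/2)*(a + 3/2)*(a + 4)) = a + 3/2
(5) = gcd(h*(h - 5)*(h + 7), h*(h - 3)*(h - 2)) = h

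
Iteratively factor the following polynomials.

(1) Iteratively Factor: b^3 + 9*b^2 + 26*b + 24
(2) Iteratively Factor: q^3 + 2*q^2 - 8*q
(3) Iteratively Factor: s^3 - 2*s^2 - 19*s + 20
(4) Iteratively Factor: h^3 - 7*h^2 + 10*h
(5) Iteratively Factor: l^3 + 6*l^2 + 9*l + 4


(1) = (b + 2)*(b^2 + 7*b + 12) = (b + 2)*(b + 3)*(b + 4)
(2) = (q + 4)*(q^2 - 2*q) = (q - 2)*(q + 4)*(q)
(3) = (s + 4)*(s^2 - 6*s + 5) = (s - 5)*(s + 4)*(s - 1)
(4) = (h - 5)*(h^2 - 2*h) = h*(h - 5)*(h - 2)
(5) = (l + 1)*(l^2 + 5*l + 4) = (l + 1)*(l + 4)*(l + 1)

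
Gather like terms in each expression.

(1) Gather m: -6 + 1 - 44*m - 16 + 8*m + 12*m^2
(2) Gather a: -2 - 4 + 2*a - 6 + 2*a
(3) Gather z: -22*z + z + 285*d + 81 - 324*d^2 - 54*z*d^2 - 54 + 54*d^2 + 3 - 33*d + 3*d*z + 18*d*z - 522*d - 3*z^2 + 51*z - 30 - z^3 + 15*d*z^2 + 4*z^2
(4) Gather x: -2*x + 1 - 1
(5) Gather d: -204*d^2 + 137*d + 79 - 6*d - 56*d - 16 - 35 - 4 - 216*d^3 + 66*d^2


(1) = 12*m^2 - 36*m - 21
(2) = 4*a - 12
(3) = -270*d^2 - 270*d - z^3 + z^2*(15*d + 1) + z*(-54*d^2 + 21*d + 30)
(4) = -2*x
(5) = -216*d^3 - 138*d^2 + 75*d + 24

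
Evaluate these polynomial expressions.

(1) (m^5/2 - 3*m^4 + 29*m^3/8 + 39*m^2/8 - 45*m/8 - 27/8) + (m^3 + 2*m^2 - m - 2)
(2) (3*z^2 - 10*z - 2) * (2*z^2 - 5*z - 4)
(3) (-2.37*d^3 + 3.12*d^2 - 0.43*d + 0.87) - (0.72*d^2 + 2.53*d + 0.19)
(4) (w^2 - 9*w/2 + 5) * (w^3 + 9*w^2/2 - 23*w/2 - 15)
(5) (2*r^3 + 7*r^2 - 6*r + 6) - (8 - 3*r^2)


(1) = m^5/2 - 3*m^4 + 37*m^3/8 + 55*m^2/8 - 53*m/8 - 43/8
(2) = 6*z^4 - 35*z^3 + 34*z^2 + 50*z + 8
(3) = -2.37*d^3 + 2.4*d^2 - 2.96*d + 0.68
(4) = w^5 - 107*w^3/4 + 237*w^2/4 + 10*w - 75
(5) = 2*r^3 + 10*r^2 - 6*r - 2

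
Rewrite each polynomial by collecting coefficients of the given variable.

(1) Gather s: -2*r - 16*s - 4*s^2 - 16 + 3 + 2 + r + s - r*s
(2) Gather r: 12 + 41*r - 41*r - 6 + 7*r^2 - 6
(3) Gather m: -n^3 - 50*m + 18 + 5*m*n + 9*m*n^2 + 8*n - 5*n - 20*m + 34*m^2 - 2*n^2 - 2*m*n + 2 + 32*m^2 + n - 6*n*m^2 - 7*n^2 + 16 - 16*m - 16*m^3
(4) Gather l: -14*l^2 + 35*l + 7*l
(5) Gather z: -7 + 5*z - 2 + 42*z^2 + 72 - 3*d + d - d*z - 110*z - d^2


(1) = -r - 4*s^2 + s*(-r - 15) - 11
(2) = 7*r^2
(3) = -16*m^3 + m^2*(66 - 6*n) + m*(9*n^2 + 3*n - 86) - n^3 - 9*n^2 + 4*n + 36
(4) = -14*l^2 + 42*l
(5) = -d^2 - 2*d + 42*z^2 + z*(-d - 105) + 63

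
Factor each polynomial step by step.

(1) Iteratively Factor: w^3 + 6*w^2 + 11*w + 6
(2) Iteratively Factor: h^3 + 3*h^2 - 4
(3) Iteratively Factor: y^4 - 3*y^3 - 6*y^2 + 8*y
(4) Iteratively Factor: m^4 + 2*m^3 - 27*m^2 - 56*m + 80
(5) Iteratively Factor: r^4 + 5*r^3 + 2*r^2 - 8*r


(1) = (w + 2)*(w^2 + 4*w + 3) = (w + 2)*(w + 3)*(w + 1)
(2) = (h - 1)*(h^2 + 4*h + 4) = (h - 1)*(h + 2)*(h + 2)
(3) = (y)*(y^3 - 3*y^2 - 6*y + 8) = y*(y + 2)*(y^2 - 5*y + 4) = y*(y - 4)*(y + 2)*(y - 1)
(4) = (m - 5)*(m^3 + 7*m^2 + 8*m - 16) = (m - 5)*(m + 4)*(m^2 + 3*m - 4) = (m - 5)*(m + 4)^2*(m - 1)
(5) = (r)*(r^3 + 5*r^2 + 2*r - 8) = r*(r + 4)*(r^2 + r - 2) = r*(r + 2)*(r + 4)*(r - 1)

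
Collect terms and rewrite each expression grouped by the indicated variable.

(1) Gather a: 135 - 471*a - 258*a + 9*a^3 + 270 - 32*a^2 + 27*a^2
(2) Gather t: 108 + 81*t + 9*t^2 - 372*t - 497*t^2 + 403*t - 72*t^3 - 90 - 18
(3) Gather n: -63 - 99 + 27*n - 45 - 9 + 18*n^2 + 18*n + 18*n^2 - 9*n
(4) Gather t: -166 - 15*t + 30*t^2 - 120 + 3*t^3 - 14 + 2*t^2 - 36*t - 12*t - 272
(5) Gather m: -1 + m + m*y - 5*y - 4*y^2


(1) = 9*a^3 - 5*a^2 - 729*a + 405
(2) = -72*t^3 - 488*t^2 + 112*t
(3) = 36*n^2 + 36*n - 216
(4) = 3*t^3 + 32*t^2 - 63*t - 572
(5) = m*(y + 1) - 4*y^2 - 5*y - 1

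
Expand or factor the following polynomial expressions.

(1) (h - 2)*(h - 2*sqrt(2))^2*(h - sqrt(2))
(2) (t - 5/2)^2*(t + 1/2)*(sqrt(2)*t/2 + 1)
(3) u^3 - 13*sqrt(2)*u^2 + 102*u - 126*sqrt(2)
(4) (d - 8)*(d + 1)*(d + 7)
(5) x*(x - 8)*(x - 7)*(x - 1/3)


(1) = h^4 - 5*sqrt(2)*h^3 - 2*h^3 + 10*sqrt(2)*h^2 + 16*h^2 - 32*h - 8*sqrt(2)*h + 16*sqrt(2)
(2) = sqrt(2)*t^4/2 - 9*sqrt(2)*t^3/4 + t^3 - 9*t^2/2 + 15*sqrt(2)*t^2/8 + 25*sqrt(2)*t/16 + 15*t/4 + 25/8
(3) = (u - 7*sqrt(2))*(u - 3*sqrt(2))^2
(4) = d^3 - 57*d - 56
(5) = x^4 - 46*x^3/3 + 61*x^2 - 56*x/3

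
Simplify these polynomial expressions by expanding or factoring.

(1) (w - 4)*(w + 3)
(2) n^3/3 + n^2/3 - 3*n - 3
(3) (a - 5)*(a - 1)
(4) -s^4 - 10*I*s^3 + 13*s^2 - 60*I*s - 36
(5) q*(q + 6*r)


(1) = w^2 - w - 12
(2) = (n/3 + 1)*(n - 3)*(n + 1)
(3) = a^2 - 6*a + 5
(4) = (s + 6*I)^2*(I*s + 1)^2
(5) = q^2 + 6*q*r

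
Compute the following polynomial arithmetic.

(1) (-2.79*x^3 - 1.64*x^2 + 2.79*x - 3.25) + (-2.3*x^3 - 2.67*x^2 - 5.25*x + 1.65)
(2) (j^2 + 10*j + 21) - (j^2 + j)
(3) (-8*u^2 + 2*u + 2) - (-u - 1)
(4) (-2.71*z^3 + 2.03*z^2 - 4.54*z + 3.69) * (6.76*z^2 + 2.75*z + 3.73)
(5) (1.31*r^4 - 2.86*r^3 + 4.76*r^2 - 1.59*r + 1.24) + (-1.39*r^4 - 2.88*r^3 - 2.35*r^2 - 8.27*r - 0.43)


(1) = -5.09*x^3 - 4.31*x^2 - 2.46*x - 1.6
(2) = 9*j + 21
(3) = -8*u^2 + 3*u + 3
(4) = -18.3196*z^5 + 6.2703*z^4 - 35.2162*z^3 + 20.0313*z^2 - 6.7867*z + 13.7637
(5) = -0.08*r^4 - 5.74*r^3 + 2.41*r^2 - 9.86*r + 0.81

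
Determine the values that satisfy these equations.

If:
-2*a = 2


Then:
a = -1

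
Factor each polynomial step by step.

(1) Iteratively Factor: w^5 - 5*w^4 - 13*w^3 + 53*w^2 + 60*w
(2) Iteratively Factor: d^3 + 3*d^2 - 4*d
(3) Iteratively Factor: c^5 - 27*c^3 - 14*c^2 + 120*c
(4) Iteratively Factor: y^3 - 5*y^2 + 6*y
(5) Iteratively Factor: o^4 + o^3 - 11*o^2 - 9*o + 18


(1) = (w - 4)*(w^4 - w^3 - 17*w^2 - 15*w) = (w - 4)*(w + 3)*(w^3 - 4*w^2 - 5*w) = (w - 5)*(w - 4)*(w + 3)*(w^2 + w) = w*(w - 5)*(w - 4)*(w + 3)*(w + 1)
(2) = (d - 1)*(d^2 + 4*d) = d*(d - 1)*(d + 4)
(3) = (c + 4)*(c^4 - 4*c^3 - 11*c^2 + 30*c) = c*(c + 4)*(c^3 - 4*c^2 - 11*c + 30) = c*(c - 5)*(c + 4)*(c^2 + c - 6) = c*(c - 5)*(c - 2)*(c + 4)*(c + 3)
(4) = (y)*(y^2 - 5*y + 6) = y*(y - 2)*(y - 3)
(5) = (o + 3)*(o^3 - 2*o^2 - 5*o + 6) = (o - 3)*(o + 3)*(o^2 + o - 2) = (o - 3)*(o - 1)*(o + 3)*(o + 2)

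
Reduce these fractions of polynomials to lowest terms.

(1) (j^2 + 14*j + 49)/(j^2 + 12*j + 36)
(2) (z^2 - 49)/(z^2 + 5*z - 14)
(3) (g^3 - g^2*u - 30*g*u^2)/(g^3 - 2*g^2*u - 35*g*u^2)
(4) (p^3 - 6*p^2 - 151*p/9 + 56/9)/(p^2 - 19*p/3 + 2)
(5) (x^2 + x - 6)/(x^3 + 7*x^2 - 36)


(1) = (j^2 + 14*j + 49)/(j^2 + 12*j + 36)
(2) = (z - 7)/(z - 2)
(3) = (-g + 6*u)/(-g + 7*u)
(4) = (3*p^2 - 17*p - 56)/(3*p - 18)
(5) = 1/(x + 6)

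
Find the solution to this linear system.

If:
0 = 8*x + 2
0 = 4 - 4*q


Then:
q = 1
x = -1/4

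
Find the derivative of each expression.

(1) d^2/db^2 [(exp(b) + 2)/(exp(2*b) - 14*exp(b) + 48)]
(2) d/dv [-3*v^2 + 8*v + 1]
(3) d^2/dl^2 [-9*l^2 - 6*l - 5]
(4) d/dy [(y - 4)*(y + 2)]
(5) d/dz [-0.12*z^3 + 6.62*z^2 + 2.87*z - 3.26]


(1) = (exp(4*b) + 22*exp(3*b) - 372*exp(2*b) + 680*exp(b) + 3648)*exp(b)/(exp(6*b) - 42*exp(5*b) + 732*exp(4*b) - 6776*exp(3*b) + 35136*exp(2*b) - 96768*exp(b) + 110592)
(2) = 8 - 6*v
(3) = -18
(4) = 2*y - 2
(5) = -0.36*z^2 + 13.24*z + 2.87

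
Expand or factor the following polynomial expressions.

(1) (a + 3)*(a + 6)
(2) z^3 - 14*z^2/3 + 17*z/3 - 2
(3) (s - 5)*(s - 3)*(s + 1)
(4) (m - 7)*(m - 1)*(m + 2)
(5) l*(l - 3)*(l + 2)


(1) = a^2 + 9*a + 18
(2) = (z - 3)*(z - 1)*(z - 2/3)
(3) = s^3 - 7*s^2 + 7*s + 15
(4) = m^3 - 6*m^2 - 9*m + 14
(5) = l^3 - l^2 - 6*l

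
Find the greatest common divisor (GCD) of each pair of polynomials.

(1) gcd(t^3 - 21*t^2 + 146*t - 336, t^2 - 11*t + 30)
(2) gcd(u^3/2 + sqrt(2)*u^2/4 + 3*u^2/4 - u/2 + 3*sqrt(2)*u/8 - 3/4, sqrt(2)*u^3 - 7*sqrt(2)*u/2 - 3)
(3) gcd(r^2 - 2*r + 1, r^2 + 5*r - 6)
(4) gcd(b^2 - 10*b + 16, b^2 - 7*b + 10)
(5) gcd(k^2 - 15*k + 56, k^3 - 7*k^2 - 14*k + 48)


(1) = t - 6
(2) = u + sqrt(2)
(3) = r - 1
(4) = b - 2
(5) = gcd((k - 8)*(k - 7), (k - 8)*(k - 2)*(k + 3)) = k - 8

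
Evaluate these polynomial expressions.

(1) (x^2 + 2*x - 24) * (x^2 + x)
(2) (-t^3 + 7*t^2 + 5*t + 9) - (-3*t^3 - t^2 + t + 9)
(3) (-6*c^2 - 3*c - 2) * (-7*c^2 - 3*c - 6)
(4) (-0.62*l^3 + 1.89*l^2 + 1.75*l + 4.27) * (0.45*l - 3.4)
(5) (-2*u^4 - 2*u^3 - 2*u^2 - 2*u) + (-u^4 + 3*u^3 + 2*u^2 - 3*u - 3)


(1) = x^4 + 3*x^3 - 22*x^2 - 24*x
(2) = 2*t^3 + 8*t^2 + 4*t
(3) = 42*c^4 + 39*c^3 + 59*c^2 + 24*c + 12
(4) = -0.279*l^4 + 2.9585*l^3 - 5.6385*l^2 - 4.0285*l - 14.518
(5) = -3*u^4 + u^3 - 5*u - 3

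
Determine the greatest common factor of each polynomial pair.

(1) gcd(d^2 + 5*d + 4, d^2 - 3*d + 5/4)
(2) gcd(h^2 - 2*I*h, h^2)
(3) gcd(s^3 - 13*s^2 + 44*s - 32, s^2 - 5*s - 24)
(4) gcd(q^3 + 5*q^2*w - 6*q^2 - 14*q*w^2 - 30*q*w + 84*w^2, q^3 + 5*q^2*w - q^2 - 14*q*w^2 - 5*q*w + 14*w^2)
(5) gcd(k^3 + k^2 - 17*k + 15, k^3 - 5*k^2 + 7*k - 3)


(1) = gcd((d + 1)*(d + 4), (d - 5/2)*(d - 1/2)) = 1
(2) = h
(3) = gcd((s - 8)*(s - 4)*(s - 1), (s - 8)*(s + 3)) = s - 8
(4) = q^2 + 5*q*w - 14*w^2
(5) = k^2 - 4*k + 3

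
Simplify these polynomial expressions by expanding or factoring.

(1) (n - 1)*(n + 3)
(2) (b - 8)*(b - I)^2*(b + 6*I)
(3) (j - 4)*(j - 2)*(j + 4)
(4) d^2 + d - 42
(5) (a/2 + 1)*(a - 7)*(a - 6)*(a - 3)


(1) = n^2 + 2*n - 3
(2) = b^4 - 8*b^3 + 4*I*b^3 + 11*b^2 - 32*I*b^2 - 88*b - 6*I*b + 48*I
(3) = j^3 - 2*j^2 - 16*j + 32
(4) = (d - 6)*(d + 7)
(5) = a^4/2 - 7*a^3 + 49*a^2/2 + 18*a - 126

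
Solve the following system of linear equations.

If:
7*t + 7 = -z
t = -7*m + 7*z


Then:
m = 50*z/49 + 1/7
t = -z/7 - 1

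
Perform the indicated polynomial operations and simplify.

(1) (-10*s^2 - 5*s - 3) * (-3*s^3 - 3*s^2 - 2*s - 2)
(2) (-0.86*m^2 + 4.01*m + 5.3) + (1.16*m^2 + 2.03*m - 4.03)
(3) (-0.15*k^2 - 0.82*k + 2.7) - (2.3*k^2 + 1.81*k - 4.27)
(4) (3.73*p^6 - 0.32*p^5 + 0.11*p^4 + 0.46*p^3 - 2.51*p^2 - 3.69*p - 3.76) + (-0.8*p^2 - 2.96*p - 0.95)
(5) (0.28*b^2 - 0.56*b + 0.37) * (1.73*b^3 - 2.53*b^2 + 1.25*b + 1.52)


(1) = 30*s^5 + 45*s^4 + 44*s^3 + 39*s^2 + 16*s + 6
(2) = 0.3*m^2 + 6.04*m + 1.27
(3) = -2.45*k^2 - 2.63*k + 6.97
(4) = 3.73*p^6 - 0.32*p^5 + 0.11*p^4 + 0.46*p^3 - 3.31*p^2 - 6.65*p - 4.71
(5) = 0.4844*b^5 - 1.6772*b^4 + 2.4069*b^3 - 1.2105*b^2 - 0.3887*b + 0.5624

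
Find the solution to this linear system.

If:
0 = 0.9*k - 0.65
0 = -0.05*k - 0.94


Then:
No Solution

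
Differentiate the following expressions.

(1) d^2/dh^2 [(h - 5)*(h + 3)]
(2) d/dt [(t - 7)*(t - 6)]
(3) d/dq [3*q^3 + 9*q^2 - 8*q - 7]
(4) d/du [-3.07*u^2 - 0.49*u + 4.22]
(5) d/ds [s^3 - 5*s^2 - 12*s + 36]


(1) = 2
(2) = 2*t - 13
(3) = 9*q^2 + 18*q - 8
(4) = -6.14*u - 0.49
(5) = 3*s^2 - 10*s - 12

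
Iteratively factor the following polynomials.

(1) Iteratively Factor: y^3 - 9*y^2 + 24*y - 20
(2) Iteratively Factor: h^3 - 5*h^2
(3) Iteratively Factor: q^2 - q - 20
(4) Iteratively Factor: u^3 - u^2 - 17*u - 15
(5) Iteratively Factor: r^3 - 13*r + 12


(1) = (y - 5)*(y^2 - 4*y + 4) = (y - 5)*(y - 2)*(y - 2)
(2) = (h - 5)*(h^2) = h*(h - 5)*(h)
(3) = (q - 5)*(q + 4)
(4) = (u + 1)*(u^2 - 2*u - 15) = (u - 5)*(u + 1)*(u + 3)
(5) = (r - 1)*(r^2 + r - 12) = (r - 1)*(r + 4)*(r - 3)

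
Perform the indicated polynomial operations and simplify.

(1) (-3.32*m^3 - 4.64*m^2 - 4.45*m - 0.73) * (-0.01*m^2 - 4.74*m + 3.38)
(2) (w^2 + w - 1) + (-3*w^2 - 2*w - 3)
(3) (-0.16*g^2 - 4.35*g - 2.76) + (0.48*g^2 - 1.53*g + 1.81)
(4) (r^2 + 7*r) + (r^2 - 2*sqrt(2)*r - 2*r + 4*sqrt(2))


(1) = 0.0332*m^5 + 15.7832*m^4 + 10.8165*m^3 + 5.4171*m^2 - 11.5808*m - 2.4674
(2) = -2*w^2 - w - 4
(3) = 0.32*g^2 - 5.88*g - 0.95
(4) = 2*r^2 - 2*sqrt(2)*r + 5*r + 4*sqrt(2)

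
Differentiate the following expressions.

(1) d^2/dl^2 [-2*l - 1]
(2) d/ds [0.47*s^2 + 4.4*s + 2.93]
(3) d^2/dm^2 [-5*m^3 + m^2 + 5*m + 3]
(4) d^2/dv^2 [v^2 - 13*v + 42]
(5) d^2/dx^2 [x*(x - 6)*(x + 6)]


(1) = 0
(2) = 0.94*s + 4.4
(3) = 2 - 30*m
(4) = 2
(5) = 6*x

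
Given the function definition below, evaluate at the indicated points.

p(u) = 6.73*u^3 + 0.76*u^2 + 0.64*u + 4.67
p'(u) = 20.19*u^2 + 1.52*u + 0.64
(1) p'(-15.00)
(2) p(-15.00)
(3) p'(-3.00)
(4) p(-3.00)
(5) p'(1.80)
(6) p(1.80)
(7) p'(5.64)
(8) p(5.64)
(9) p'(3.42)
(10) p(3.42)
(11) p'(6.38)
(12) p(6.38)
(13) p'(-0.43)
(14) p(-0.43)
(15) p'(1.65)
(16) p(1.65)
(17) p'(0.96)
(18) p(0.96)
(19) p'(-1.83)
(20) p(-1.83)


(1) = 4520.59
(2) = -22547.68
(3) = 177.79
(4) = -172.12
(5) = 68.79
(6) = 47.53
(7) = 651.45
(8) = 1239.86
(9) = 241.99
(10) = 284.96
(11) = 832.16
(12) = 1787.43
(13) = 3.72
(14) = 4.00
(15) = 58.12
(16) = 38.03
(17) = 20.71
(18) = 11.94
(19) = 65.47
(20) = -35.20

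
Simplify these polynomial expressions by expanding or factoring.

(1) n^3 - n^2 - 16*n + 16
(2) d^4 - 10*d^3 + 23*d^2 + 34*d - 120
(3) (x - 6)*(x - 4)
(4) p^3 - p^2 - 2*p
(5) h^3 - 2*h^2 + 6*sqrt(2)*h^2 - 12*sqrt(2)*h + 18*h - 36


(1) = (n - 4)*(n - 1)*(n + 4)
(2) = (d - 5)*(d - 4)*(d - 3)*(d + 2)
(3) = x^2 - 10*x + 24
(4) = p*(p - 2)*(p + 1)
(5) = (h - 2)*(h + 3*sqrt(2))^2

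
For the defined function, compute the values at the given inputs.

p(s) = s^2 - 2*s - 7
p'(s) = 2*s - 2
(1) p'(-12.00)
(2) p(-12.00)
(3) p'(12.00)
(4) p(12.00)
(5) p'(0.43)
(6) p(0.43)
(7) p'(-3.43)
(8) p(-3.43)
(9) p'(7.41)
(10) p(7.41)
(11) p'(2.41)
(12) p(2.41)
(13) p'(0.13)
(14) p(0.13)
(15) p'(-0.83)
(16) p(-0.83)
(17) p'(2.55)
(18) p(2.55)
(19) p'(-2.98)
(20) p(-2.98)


(1) = -26.00
(2) = 161.00
(3) = 22.00
(4) = 113.00
(5) = -1.14
(6) = -7.68
(7) = -8.86
(8) = 11.62
(9) = 12.82
(10) = 33.09
(11) = 2.82
(12) = -6.01
(13) = -1.74
(14) = -7.24
(15) = -3.66
(16) = -4.65
(17) = 3.10
(18) = -5.60
(19) = -7.96
(20) = 7.84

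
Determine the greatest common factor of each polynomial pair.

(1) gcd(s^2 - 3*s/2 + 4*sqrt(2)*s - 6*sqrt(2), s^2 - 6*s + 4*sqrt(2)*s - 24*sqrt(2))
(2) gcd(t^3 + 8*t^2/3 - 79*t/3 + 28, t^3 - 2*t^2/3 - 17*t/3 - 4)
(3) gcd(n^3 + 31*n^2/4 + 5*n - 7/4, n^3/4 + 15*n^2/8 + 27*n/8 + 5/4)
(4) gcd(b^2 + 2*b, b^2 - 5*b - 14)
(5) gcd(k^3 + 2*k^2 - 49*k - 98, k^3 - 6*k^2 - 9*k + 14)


(1) = gcd((s - 3/2)*(s + 4*sqrt(2)), (s - 6)*(s + 4*sqrt(2))) = s + 4*sqrt(2)
(2) = gcd((t - 3)*(t - 4/3)*(t + 7), (t - 3)*(t + 1)*(t + 4/3)) = t - 3
(3) = gcd((n - 1/4)*(n + 1)*(n + 7), (n/4 + 1/2)*(n + 1/2)*(n + 5)) = 1
(4) = gcd(b*(b + 2), (b - 7)*(b + 2)) = b + 2
(5) = k^2 - 5*k - 14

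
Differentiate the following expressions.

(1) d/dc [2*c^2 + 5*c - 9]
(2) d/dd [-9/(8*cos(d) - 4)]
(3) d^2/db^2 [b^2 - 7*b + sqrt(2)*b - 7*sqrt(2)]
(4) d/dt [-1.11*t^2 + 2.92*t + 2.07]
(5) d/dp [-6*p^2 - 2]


(1) = 4*c + 5
(2) = -9*sin(d)/(2*(2*cos(d) - 1)^2)
(3) = 2
(4) = 2.92 - 2.22*t
(5) = -12*p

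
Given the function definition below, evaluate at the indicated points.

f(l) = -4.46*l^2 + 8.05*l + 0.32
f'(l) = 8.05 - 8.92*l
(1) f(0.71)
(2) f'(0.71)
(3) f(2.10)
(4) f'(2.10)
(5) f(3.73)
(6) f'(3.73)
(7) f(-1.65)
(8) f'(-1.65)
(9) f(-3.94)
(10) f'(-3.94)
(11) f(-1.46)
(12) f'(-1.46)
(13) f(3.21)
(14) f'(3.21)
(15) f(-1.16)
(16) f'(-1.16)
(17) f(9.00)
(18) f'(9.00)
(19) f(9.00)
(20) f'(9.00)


(1) = 3.79
(2) = 1.72
(3) = -2.44
(4) = -10.68
(5) = -31.71
(6) = -25.22
(7) = -25.10
(8) = 22.77
(9) = -100.63
(10) = 43.19
(11) = -20.94
(12) = 21.07
(13) = -19.80
(14) = -20.58
(15) = -15.02
(16) = 18.40
(17) = -288.49
(18) = -72.23
(19) = -288.49
(20) = -72.23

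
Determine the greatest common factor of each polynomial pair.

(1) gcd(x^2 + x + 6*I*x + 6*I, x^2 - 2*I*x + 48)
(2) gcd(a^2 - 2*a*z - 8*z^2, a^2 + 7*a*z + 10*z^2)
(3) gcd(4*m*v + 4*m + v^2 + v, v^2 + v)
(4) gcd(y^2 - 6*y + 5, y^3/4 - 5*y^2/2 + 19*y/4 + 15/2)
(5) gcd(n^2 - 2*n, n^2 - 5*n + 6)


(1) = x + 6*I
(2) = a + 2*z
(3) = v + 1
(4) = gcd((y - 5)*(y - 1), (y/4 + 1/4)*(y - 6)*(y - 5)) = y - 5
(5) = n - 2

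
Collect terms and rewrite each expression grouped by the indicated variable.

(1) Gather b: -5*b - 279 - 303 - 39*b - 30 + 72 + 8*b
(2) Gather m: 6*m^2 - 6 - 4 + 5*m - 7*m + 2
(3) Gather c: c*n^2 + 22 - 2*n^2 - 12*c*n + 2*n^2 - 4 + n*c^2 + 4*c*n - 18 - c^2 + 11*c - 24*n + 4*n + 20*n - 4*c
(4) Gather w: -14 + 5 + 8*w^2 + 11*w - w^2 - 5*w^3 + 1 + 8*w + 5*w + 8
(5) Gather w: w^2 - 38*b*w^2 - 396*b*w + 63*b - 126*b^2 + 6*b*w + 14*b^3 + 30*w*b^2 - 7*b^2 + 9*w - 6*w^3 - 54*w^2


(1) = -36*b - 540
(2) = 6*m^2 - 2*m - 8
(3) = c^2*(n - 1) + c*(n^2 - 8*n + 7)
(4) = -5*w^3 + 7*w^2 + 24*w
(5) = 14*b^3 - 133*b^2 + 63*b - 6*w^3 + w^2*(-38*b - 53) + w*(30*b^2 - 390*b + 9)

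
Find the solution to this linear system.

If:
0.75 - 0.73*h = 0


Then:
h = 1.03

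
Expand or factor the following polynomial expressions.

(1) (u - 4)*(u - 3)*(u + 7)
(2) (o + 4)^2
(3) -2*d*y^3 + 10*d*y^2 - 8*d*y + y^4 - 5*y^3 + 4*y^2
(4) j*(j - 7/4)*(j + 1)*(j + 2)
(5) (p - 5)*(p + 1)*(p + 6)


(1) = u^3 - 37*u + 84
(2) = o^2 + 8*o + 16
(3) = y*(-2*d + y)*(y - 4)*(y - 1)
(4) = j^4 + 5*j^3/4 - 13*j^2/4 - 7*j/2
(5) = p^3 + 2*p^2 - 29*p - 30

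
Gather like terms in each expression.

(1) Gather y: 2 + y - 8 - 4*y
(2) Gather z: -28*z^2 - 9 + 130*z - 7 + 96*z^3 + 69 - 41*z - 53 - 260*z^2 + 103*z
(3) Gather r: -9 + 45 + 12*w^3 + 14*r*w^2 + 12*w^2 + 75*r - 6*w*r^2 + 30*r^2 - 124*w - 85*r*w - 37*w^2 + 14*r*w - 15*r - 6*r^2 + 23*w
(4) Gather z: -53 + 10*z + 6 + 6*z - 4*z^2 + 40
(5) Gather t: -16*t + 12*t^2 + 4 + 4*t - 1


(1) = -3*y - 6
(2) = 96*z^3 - 288*z^2 + 192*z
(3) = r^2*(24 - 6*w) + r*(14*w^2 - 71*w + 60) + 12*w^3 - 25*w^2 - 101*w + 36
(4) = -4*z^2 + 16*z - 7
(5) = 12*t^2 - 12*t + 3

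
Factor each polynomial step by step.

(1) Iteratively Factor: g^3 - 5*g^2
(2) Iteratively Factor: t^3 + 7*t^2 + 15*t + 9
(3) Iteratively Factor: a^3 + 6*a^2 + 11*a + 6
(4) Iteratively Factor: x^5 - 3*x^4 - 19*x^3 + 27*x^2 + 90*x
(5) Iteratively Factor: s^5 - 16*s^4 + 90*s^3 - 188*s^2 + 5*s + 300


(1) = (g - 5)*(g^2) = g*(g - 5)*(g)
(2) = (t + 1)*(t^2 + 6*t + 9) = (t + 1)*(t + 3)*(t + 3)
(3) = (a + 2)*(a^2 + 4*a + 3) = (a + 1)*(a + 2)*(a + 3)
(4) = (x - 5)*(x^4 + 2*x^3 - 9*x^2 - 18*x) = x*(x - 5)*(x^3 + 2*x^2 - 9*x - 18) = x*(x - 5)*(x + 2)*(x^2 - 9) = x*(x - 5)*(x + 2)*(x + 3)*(x - 3)
(5) = (s - 5)*(s^4 - 11*s^3 + 35*s^2 - 13*s - 60) = (s - 5)*(s - 4)*(s^3 - 7*s^2 + 7*s + 15) = (s - 5)^2*(s - 4)*(s^2 - 2*s - 3) = (s - 5)^2*(s - 4)*(s - 3)*(s + 1)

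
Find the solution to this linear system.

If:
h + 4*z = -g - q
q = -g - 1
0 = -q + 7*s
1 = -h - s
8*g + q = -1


Then:
g = 0
h = -6/7
q = -1
s = -1/7
z = 13/28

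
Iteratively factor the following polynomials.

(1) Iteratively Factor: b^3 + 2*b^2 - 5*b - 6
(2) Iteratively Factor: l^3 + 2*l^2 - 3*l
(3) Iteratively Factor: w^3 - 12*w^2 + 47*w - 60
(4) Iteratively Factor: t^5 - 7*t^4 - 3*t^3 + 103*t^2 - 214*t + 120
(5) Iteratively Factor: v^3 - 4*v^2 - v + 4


(1) = (b - 2)*(b^2 + 4*b + 3) = (b - 2)*(b + 1)*(b + 3)
(2) = (l)*(l^2 + 2*l - 3) = l*(l - 1)*(l + 3)
(3) = (w - 4)*(w^2 - 8*w + 15) = (w - 5)*(w - 4)*(w - 3)
(4) = (t - 2)*(t^4 - 5*t^3 - 13*t^2 + 77*t - 60) = (t - 2)*(t - 1)*(t^3 - 4*t^2 - 17*t + 60) = (t - 2)*(t - 1)*(t + 4)*(t^2 - 8*t + 15) = (t - 5)*(t - 2)*(t - 1)*(t + 4)*(t - 3)
(5) = (v - 4)*(v^2 - 1) = (v - 4)*(v - 1)*(v + 1)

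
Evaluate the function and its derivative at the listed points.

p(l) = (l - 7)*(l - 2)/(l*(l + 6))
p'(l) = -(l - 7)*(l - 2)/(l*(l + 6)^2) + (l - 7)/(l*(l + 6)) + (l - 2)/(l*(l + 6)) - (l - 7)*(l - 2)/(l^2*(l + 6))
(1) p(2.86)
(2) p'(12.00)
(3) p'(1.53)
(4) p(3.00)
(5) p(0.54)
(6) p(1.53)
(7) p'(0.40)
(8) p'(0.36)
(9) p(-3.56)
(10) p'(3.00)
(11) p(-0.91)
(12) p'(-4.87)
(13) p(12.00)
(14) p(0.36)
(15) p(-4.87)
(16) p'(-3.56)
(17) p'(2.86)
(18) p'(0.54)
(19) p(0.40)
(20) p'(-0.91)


(1) = -0.14
(2) = 0.04
(3) = -0.69
(4) = -0.15
(5) = 2.67
(6) = 0.22
(7) = -14.16
(8) = -17.58
(9) = -6.76
(10) = -0.05
(11) = -4.97
(12) = 13.48
(13) = 0.23
(14) = 4.76
(15) = -14.82
(16) = 2.73
(17) = -0.06
(18) = -7.60
(19) = 4.12
(20) = -2.15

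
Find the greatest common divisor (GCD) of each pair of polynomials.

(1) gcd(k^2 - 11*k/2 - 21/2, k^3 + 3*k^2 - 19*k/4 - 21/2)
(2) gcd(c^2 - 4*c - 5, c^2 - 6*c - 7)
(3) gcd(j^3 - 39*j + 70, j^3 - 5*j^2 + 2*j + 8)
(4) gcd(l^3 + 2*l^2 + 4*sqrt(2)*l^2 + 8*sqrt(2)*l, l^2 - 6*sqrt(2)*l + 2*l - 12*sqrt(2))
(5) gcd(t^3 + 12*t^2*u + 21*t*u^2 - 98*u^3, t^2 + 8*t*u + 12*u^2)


(1) = k + 3/2
(2) = gcd((c - 5)*(c + 1), (c - 7)*(c + 1)) = c + 1
(3) = gcd((j - 5)*(j - 2)*(j + 7), (j - 4)*(j - 2)*(j + 1)) = j - 2
(4) = l + 2
(5) = gcd((t - 2*u)*(t + 7*u)^2, (t + 2*u)*(t + 6*u)) = 1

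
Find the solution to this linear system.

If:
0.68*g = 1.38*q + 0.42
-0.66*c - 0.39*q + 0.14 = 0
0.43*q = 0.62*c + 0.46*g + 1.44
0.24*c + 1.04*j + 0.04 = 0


Then:
c = 8.21
g = -26.84
j = -1.93
q = -13.53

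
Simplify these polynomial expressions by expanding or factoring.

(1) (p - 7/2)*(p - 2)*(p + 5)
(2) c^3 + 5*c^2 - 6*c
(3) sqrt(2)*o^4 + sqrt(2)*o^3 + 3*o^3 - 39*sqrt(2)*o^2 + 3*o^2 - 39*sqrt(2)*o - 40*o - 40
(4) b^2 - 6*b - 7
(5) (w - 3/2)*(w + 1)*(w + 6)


(1) = p^3 - p^2/2 - 41*p/2 + 35
(2) = c*(c - 1)*(c + 6)
(3) = (o + 1)*(o - 4*sqrt(2))*(o + 5*sqrt(2))*(sqrt(2)*o + 1)
(4) = (b - 7)*(b + 1)
(5) = w^3 + 11*w^2/2 - 9*w/2 - 9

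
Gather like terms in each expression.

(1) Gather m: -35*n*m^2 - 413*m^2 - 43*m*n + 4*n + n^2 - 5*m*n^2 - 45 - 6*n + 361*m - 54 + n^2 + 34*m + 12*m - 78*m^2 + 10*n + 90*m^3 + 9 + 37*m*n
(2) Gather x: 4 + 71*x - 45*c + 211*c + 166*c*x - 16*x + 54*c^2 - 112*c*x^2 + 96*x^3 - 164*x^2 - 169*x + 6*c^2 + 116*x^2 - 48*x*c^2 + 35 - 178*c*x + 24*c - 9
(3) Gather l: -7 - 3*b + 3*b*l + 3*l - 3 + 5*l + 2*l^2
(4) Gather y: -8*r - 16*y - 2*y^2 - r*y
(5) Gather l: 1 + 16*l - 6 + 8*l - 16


(1) = 90*m^3 + m^2*(-35*n - 491) + m*(-5*n^2 - 6*n + 407) + 2*n^2 + 8*n - 90
(2) = 60*c^2 + 190*c + 96*x^3 + x^2*(-112*c - 48) + x*(-48*c^2 - 12*c - 114) + 30
(3) = -3*b + 2*l^2 + l*(3*b + 8) - 10
(4) = -8*r - 2*y^2 + y*(-r - 16)
(5) = 24*l - 21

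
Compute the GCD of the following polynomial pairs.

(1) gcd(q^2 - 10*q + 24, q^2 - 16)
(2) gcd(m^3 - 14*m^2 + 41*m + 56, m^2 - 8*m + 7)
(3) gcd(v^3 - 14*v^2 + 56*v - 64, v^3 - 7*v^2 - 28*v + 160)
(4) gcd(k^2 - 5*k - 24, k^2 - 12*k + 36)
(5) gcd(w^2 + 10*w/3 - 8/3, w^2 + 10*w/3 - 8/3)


(1) = q - 4
(2) = gcd((m - 8)*(m - 7)*(m + 1), (m - 7)*(m - 1)) = m - 7
(3) = v^2 - 12*v + 32
(4) = gcd((k - 8)*(k + 3), (k - 6)^2) = 1
(5) = gcd((w - 2/3)*(w + 4), (w - 2/3)*(w + 4)) = w^2 + 10*w/3 - 8/3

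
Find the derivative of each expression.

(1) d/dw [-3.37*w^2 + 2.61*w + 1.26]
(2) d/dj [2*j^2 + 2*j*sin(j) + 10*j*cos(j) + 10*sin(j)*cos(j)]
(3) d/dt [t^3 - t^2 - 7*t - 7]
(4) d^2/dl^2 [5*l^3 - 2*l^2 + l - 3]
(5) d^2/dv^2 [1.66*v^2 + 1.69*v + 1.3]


(1) = 2.61 - 6.74*w
(2) = -10*j*sin(j) + 2*j*cos(j) + 4*j + 2*sin(j) + 10*cos(j) + 10*cos(2*j)
(3) = 3*t^2 - 2*t - 7
(4) = 30*l - 4
(5) = 3.32000000000000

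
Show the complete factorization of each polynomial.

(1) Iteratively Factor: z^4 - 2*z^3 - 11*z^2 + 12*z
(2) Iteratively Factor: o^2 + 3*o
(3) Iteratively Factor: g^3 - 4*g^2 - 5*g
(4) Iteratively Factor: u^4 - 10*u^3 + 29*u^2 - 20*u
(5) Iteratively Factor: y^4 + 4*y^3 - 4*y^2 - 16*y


(1) = (z)*(z^3 - 2*z^2 - 11*z + 12) = z*(z - 1)*(z^2 - z - 12) = z*(z - 1)*(z + 3)*(z - 4)
(2) = (o)*(o + 3)
(3) = (g + 1)*(g^2 - 5*g) = (g - 5)*(g + 1)*(g)
(4) = (u - 5)*(u^3 - 5*u^2 + 4*u) = (u - 5)*(u - 4)*(u^2 - u) = u*(u - 5)*(u - 4)*(u - 1)
(5) = (y + 4)*(y^3 - 4*y) = (y + 2)*(y + 4)*(y^2 - 2*y) = (y - 2)*(y + 2)*(y + 4)*(y)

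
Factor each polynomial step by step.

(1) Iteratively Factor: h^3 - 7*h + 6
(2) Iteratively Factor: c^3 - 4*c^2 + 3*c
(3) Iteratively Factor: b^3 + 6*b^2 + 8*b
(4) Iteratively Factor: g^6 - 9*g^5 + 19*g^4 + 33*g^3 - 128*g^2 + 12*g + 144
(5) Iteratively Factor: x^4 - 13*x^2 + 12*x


(1) = (h - 1)*(h^2 + h - 6) = (h - 2)*(h - 1)*(h + 3)
(2) = (c - 3)*(c^2 - c) = c*(c - 3)*(c - 1)
(3) = (b + 4)*(b^2 + 2*b) = b*(b + 4)*(b + 2)
(4) = (g - 3)*(g^5 - 6*g^4 + g^3 + 36*g^2 - 20*g - 48) = (g - 3)^2*(g^4 - 3*g^3 - 8*g^2 + 12*g + 16) = (g - 3)^2*(g + 1)*(g^3 - 4*g^2 - 4*g + 16) = (g - 4)*(g - 3)^2*(g + 1)*(g^2 - 4) = (g - 4)*(g - 3)^2*(g + 1)*(g + 2)*(g - 2)
(5) = (x + 4)*(x^3 - 4*x^2 + 3*x) = (x - 1)*(x + 4)*(x^2 - 3*x) = x*(x - 1)*(x + 4)*(x - 3)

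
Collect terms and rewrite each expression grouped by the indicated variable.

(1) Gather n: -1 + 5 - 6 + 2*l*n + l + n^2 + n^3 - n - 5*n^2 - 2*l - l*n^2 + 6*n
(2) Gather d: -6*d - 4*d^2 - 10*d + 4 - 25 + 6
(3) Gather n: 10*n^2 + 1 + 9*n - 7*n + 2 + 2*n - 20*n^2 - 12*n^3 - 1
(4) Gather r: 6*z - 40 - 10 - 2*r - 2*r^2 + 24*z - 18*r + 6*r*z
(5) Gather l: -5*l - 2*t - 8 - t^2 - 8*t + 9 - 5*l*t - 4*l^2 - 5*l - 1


(1) = -l + n^3 + n^2*(-l - 4) + n*(2*l + 5) - 2
(2) = -4*d^2 - 16*d - 15
(3) = -12*n^3 - 10*n^2 + 4*n + 2
(4) = -2*r^2 + r*(6*z - 20) + 30*z - 50
(5) = -4*l^2 + l*(-5*t - 10) - t^2 - 10*t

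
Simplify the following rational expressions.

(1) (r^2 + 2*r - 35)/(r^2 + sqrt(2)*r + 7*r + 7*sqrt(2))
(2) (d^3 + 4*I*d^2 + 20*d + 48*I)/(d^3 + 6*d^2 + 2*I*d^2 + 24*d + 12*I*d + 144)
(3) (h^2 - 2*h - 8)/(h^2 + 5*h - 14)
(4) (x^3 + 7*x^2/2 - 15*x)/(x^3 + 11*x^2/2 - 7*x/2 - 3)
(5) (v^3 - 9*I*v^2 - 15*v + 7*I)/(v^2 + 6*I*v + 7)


(1) = (r - 5)/(r + sqrt(2))
(2) = (d + 2*I)/(d + 6)
(3) = (h^2 - 2*h - 8)/(h^2 + 5*h - 14)
(4) = (2*x^2 - 5*x)/(2*x^2 - x - 1)
(5) = (v^2 - 8*I*v - 7)/(v + 7*I)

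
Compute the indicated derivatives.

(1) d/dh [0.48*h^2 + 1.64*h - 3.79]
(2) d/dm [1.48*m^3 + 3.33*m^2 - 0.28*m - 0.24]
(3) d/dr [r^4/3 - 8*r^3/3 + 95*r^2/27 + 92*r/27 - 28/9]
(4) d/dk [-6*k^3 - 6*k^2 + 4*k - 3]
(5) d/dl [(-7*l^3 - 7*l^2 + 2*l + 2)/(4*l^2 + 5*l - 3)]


(1) = 0.96*h + 1.64
(2) = 4.44*m^2 + 6.66*m - 0.28
(3) = 4*r^3/3 - 8*r^2 + 190*r/27 + 92/27
(4) = -18*k^2 - 12*k + 4
(5) = 2*(-14*l^4 - 35*l^3 + 10*l^2 + 13*l - 8)/(16*l^4 + 40*l^3 + l^2 - 30*l + 9)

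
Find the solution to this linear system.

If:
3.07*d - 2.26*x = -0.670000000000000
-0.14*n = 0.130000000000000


Then:
d = 0.736156351791531*x - 0.218241042345277
n = -0.93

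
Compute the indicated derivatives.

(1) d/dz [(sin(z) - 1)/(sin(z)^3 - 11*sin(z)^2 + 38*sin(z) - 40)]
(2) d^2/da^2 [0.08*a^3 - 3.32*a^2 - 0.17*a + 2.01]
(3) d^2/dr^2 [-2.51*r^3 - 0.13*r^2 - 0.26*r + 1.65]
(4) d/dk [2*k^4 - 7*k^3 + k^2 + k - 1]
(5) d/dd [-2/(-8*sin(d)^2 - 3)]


(1) = (-2*sin(z)^3 + 14*sin(z)^2 - 22*sin(z) - 2)*cos(z)/(sin(z)^3 - 11*sin(z)^2 + 38*sin(z) - 40)^2
(2) = 0.48*a - 6.64
(3) = -15.06*r - 0.26
(4) = 8*k^3 - 21*k^2 + 2*k + 1
(5) = -16*sin(2*d)/(4*cos(2*d) - 7)^2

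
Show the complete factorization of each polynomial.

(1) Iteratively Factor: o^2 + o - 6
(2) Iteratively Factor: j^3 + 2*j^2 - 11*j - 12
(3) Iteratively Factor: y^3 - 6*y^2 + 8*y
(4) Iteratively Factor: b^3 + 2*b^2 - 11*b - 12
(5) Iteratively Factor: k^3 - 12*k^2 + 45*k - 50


(1) = (o + 3)*(o - 2)
(2) = (j + 4)*(j^2 - 2*j - 3) = (j + 1)*(j + 4)*(j - 3)
(3) = (y - 2)*(y^2 - 4*y) = y*(y - 2)*(y - 4)
(4) = (b + 1)*(b^2 + b - 12) = (b + 1)*(b + 4)*(b - 3)
(5) = (k - 5)*(k^2 - 7*k + 10) = (k - 5)*(k - 2)*(k - 5)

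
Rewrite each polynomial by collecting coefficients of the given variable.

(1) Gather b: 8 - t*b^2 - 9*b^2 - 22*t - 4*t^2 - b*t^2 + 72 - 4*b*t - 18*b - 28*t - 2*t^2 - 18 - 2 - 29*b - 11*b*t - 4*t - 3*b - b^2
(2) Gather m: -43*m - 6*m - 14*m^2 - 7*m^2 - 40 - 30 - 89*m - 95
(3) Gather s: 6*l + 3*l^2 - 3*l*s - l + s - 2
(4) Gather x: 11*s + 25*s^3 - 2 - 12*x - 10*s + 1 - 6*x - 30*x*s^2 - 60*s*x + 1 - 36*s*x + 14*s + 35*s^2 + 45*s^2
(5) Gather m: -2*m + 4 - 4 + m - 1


(1) = b^2*(-t - 10) + b*(-t^2 - 15*t - 50) - 6*t^2 - 54*t + 60
(2) = -21*m^2 - 138*m - 165
(3) = 3*l^2 + 5*l + s*(1 - 3*l) - 2
(4) = 25*s^3 + 80*s^2 + 15*s + x*(-30*s^2 - 96*s - 18)
(5) = -m - 1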